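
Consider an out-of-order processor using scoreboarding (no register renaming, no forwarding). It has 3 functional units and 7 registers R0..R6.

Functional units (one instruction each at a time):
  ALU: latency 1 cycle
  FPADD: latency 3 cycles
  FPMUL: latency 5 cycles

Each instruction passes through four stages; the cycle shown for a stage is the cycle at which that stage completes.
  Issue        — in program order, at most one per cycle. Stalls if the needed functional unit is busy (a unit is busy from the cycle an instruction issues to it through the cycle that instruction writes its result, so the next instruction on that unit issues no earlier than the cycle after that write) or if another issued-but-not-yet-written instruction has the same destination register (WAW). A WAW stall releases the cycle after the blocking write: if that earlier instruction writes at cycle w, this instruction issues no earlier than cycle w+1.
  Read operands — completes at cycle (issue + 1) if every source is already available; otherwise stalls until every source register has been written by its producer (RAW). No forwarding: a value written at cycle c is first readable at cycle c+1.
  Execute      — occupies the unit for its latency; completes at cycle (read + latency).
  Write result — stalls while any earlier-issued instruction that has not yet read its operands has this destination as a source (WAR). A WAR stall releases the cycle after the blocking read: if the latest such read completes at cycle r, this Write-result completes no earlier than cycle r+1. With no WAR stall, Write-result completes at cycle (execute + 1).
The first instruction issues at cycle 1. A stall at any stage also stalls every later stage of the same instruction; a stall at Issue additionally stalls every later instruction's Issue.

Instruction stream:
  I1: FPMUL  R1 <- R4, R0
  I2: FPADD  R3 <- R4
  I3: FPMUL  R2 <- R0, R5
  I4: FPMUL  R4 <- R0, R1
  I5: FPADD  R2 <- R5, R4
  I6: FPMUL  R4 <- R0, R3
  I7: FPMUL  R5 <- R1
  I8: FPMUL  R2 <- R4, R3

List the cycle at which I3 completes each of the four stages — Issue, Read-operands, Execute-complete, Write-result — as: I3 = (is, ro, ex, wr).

cycle 1: I1 dispatched to FPMUL
cycle 2: I1 operands ready · I2 dispatched to FPADD
cycle 3: I2 operands ready
cycle 6: I2 complete
cycle 7: I1 complete · R3←I2
cycle 8: R1←I1
cycle 9: I3 dispatched to FPMUL
cycle 10: I3 operands ready
cycle 15: I3 complete
cycle 16: R2←I3
cycle 17: I4 dispatched to FPMUL
cycle 18: I4 operands ready · I5 dispatched to FPADD
cycle 23: I4 complete
cycle 24: R4←I4
cycle 25: I5 operands ready · I6 dispatched to FPMUL
cycle 26: I6 operands ready
cycle 28: I5 complete
cycle 29: R2←I5
cycle 31: I6 complete
cycle 32: R4←I6
cycle 33: I7 dispatched to FPMUL
cycle 34: I7 operands ready
cycle 39: I7 complete
cycle 40: R5←I7
cycle 41: I8 dispatched to FPMUL
cycle 42: I8 operands ready
cycle 47: I8 complete
cycle 48: R2←I8

I3 = (9, 10, 15, 16)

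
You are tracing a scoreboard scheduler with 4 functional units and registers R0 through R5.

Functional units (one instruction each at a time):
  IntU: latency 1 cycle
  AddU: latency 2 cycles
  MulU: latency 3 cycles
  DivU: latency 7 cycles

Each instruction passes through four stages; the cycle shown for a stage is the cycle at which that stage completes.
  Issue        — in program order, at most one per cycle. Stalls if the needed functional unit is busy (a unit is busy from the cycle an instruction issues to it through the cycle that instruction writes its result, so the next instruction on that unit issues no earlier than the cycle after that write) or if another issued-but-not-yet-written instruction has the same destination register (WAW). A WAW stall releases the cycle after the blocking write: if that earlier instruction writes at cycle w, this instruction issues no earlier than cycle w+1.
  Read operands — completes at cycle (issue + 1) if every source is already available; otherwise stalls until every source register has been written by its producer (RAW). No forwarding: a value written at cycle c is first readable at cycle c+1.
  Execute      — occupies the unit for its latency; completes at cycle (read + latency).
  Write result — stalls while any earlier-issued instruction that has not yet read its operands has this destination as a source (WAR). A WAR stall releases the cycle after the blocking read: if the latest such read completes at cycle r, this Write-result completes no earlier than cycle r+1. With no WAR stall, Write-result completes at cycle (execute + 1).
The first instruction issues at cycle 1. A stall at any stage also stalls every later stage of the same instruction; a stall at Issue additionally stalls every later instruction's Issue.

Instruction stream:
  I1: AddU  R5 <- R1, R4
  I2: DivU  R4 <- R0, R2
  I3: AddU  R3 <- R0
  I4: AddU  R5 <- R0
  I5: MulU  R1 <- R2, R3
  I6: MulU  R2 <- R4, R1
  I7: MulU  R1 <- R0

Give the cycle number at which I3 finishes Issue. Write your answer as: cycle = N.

cycle = 6

c1: issue I1 (AddU)
c2: I1 read-ops, issue I2 (DivU)
c3: I2 read-ops
c4: I1 finished on AddU
c5: I1→R5
c6: issue I3 (AddU)
c7: I3 read-ops
c9: I3 finished on AddU
c10: I2 finished on DivU, I3→R3
c11: I2→R4, issue I4 (AddU)
c12: I4 read-ops, issue I5 (MulU)
c13: I5 read-ops
c14: I4 finished on AddU
c15: I4→R5
c16: I5 finished on MulU
c17: I5→R1
c18: issue I6 (MulU)
c19: I6 read-ops
c22: I6 finished on MulU
c23: I6→R2
c24: issue I7 (MulU)
c25: I7 read-ops
c28: I7 finished on MulU
c29: I7→R1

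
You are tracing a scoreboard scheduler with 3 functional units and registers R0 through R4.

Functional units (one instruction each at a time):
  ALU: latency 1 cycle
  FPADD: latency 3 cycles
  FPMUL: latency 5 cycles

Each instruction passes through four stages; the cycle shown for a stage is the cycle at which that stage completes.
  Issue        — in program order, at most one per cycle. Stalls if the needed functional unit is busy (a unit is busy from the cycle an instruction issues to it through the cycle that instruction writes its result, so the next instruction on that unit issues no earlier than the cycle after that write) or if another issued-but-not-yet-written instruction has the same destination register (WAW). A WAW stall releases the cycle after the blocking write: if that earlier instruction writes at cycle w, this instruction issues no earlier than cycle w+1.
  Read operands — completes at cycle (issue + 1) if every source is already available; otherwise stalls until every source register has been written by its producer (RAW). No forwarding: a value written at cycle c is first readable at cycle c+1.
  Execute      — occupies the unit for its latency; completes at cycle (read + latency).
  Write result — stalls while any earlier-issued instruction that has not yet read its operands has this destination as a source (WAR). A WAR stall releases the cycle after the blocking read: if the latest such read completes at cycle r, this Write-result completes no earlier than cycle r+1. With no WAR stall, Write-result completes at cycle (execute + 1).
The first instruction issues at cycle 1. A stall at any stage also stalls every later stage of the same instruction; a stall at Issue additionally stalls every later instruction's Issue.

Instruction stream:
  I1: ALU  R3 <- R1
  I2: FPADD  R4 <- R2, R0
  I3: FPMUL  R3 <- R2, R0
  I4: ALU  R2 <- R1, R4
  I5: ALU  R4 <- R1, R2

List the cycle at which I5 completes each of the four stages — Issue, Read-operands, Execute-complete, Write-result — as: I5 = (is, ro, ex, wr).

[1] issue I1 (ALU)
[2] I1 read-ops; issue I2 (FPADD)
[3] I1 finished on ALU; I2 read-ops
[4] I1→R3
[5] issue I3 (FPMUL)
[6] I2 finished on FPADD; I3 read-ops; issue I4 (ALU)
[7] I2→R4
[8] I4 read-ops
[9] I4 finished on ALU
[10] I4→R2
[11] I3 finished on FPMUL; issue I5 (ALU)
[12] I3→R3; I5 read-ops
[13] I5 finished on ALU
[14] I5→R4

I5 = (11, 12, 13, 14)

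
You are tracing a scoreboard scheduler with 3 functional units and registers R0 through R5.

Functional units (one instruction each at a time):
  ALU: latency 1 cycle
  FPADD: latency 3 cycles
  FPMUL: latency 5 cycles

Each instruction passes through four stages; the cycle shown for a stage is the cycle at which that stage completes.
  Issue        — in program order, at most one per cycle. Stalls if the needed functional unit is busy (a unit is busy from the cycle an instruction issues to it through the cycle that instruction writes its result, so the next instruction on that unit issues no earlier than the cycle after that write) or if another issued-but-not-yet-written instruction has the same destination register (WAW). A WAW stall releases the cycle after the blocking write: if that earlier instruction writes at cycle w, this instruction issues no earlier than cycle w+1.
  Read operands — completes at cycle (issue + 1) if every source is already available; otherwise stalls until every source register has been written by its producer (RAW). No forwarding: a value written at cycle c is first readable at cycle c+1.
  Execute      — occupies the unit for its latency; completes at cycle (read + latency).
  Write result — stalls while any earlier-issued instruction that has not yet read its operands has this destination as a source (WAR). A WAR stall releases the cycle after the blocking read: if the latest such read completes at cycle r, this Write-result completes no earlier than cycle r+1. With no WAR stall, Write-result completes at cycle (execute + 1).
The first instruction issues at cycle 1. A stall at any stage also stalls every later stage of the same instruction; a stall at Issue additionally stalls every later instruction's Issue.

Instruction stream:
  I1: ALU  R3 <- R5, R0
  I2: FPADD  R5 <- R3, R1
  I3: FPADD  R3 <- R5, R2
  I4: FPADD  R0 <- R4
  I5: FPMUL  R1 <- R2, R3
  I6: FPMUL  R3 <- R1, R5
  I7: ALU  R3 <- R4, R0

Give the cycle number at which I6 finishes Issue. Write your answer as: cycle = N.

I1  is:1  ro:2  ex:3  wr:4
I2  is:2  ro:5  ex:8  wr:9  — RAW R3: wait I1 write@4
I3  is:10  ro:11  ex:14  wr:15  — struct: FPADD busy until I2 writes@9
I4  is:16  ro:17  ex:20  wr:21  — struct: FPADD busy until I3 writes@15
I5  is:17  ro:18  ex:23  wr:24
I6  is:25  ro:26  ex:31  wr:32  — struct: FPMUL busy until I5 writes@24
I7  is:33  ro:34  ex:35  wr:36  — WAW R3: wait I6 write@32

cycle = 25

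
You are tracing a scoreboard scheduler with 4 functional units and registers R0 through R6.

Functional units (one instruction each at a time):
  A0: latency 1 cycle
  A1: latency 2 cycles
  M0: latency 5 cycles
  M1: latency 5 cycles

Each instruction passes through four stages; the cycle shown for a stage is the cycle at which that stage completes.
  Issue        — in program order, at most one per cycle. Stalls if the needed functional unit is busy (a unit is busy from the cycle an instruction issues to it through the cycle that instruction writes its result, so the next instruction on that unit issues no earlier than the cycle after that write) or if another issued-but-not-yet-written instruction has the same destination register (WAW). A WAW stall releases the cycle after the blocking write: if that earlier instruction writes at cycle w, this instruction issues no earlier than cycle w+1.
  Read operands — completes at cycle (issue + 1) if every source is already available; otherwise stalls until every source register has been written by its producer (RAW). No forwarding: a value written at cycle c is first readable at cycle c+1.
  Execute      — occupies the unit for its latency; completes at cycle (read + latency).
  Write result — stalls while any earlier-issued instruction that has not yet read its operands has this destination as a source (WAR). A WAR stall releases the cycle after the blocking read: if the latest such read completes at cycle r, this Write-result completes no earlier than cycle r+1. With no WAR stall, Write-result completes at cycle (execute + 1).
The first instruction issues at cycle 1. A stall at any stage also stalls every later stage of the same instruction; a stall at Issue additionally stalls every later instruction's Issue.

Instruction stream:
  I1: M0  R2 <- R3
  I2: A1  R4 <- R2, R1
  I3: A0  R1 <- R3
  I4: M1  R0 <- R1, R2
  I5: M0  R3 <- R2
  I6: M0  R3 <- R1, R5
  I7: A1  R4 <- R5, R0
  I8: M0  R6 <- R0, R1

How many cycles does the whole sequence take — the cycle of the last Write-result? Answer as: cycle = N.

I1: IS=1 RO=2 EX=7 WR=8
I2: IS=2 RO=9 EX=11 WR=12  [RAW R2: wait I1 write@8]
I3: IS=3 RO=4 EX=5 WR=10  [WAR R1: wait I2 read@9]
I4: IS=4 RO=11 EX=16 WR=17  [RAW R1: wait I3 write@10]
I5: IS=9 RO=10 EX=15 WR=16  [struct: M0 busy until I1 writes@8]
I6: IS=17 RO=18 EX=23 WR=24  [struct: M0 busy until I5 writes@16]
I7: IS=18 RO=19 EX=21 WR=22
I8: IS=25 RO=26 EX=31 WR=32  [struct: M0 busy until I6 writes@24]

cycle = 32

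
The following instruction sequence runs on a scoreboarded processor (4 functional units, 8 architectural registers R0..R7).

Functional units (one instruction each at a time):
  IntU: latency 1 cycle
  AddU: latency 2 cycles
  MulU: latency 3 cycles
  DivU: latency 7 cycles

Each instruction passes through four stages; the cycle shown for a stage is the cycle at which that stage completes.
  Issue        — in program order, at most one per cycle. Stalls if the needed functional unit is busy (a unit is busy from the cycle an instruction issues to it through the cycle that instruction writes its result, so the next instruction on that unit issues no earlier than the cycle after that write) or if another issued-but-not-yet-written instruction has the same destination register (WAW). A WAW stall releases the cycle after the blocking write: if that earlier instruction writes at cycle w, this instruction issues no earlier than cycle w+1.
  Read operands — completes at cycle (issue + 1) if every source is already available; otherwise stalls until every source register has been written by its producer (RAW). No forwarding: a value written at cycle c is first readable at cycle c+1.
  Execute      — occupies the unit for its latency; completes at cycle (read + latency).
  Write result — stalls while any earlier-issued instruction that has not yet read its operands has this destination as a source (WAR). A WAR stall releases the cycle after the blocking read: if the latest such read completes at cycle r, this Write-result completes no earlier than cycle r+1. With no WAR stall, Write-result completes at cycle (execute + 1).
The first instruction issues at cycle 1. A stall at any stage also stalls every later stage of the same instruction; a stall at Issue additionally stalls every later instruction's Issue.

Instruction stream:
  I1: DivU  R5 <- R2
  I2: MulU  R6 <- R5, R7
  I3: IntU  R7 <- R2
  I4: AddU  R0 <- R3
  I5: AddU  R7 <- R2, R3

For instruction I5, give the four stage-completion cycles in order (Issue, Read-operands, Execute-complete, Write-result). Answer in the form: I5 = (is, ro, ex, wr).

c1: I1→DivU
c2: I1 RO; I2→MulU
c3: I3→IntU
c4: I3 RO; I4→AddU
c5: I3 EX; I4 RO
c7: I4 EX
c8: I4 WR R0
c9: I1 EX
c10: I1 WR R5
c11: I2 RO
c12: I3 WR R7
c13: I5→AddU
c14: I2 EX; I5 RO
c15: I2 WR R6
c16: I5 EX
c17: I5 WR R7

I5 = (13, 14, 16, 17)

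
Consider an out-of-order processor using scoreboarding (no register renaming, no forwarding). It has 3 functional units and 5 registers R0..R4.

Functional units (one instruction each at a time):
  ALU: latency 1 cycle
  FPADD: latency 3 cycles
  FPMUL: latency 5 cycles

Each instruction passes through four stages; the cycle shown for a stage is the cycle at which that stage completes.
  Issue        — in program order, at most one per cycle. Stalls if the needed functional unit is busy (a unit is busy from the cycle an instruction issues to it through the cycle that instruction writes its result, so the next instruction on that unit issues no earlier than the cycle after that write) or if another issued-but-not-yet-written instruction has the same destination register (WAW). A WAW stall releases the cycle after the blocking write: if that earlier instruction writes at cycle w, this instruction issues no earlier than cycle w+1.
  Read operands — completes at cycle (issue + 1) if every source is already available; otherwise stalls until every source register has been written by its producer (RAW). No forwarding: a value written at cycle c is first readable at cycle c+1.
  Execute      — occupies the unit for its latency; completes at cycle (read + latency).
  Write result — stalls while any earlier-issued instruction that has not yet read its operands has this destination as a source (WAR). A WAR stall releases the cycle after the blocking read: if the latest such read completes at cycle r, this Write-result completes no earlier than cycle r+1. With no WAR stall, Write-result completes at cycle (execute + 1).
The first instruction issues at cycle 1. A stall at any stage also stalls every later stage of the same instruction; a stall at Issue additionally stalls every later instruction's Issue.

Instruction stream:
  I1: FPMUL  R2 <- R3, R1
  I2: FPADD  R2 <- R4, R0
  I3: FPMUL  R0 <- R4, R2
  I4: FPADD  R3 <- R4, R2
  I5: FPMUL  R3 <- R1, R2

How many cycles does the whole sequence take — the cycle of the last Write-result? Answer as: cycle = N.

[1] issue I1 (FPMUL)
[2] I1 read-ops
[7] I1 finished on FPMUL
[8] I1→R2
[9] issue I2 (FPADD)
[10] I2 read-ops | issue I3 (FPMUL)
[13] I2 finished on FPADD
[14] I2→R2
[15] I3 read-ops | issue I4 (FPADD)
[16] I4 read-ops
[19] I4 finished on FPADD
[20] I3 finished on FPMUL | I4→R3
[21] I3→R0
[22] issue I5 (FPMUL)
[23] I5 read-ops
[28] I5 finished on FPMUL
[29] I5→R3

cycle = 29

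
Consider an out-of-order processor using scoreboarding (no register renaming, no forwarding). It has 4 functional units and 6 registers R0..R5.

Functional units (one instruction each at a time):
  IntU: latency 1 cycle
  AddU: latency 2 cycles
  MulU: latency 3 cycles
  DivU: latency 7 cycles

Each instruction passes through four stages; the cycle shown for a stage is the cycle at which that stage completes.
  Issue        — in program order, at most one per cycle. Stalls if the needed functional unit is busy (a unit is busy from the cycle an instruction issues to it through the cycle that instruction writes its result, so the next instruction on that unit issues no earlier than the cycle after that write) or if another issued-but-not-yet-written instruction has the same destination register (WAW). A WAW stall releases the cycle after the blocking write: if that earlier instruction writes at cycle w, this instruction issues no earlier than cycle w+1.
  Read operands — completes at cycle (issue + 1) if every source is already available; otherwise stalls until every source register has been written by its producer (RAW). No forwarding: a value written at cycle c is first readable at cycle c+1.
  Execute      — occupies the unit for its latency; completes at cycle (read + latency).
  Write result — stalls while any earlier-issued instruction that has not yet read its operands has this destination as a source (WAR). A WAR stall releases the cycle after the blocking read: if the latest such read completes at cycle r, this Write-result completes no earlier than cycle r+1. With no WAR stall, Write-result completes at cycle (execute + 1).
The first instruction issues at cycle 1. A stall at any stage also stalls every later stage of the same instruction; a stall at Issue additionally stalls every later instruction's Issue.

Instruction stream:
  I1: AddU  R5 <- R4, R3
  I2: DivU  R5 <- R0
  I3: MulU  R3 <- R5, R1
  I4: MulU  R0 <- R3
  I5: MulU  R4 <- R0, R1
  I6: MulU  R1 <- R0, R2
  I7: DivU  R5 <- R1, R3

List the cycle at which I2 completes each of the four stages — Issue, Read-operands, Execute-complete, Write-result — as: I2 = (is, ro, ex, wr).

I1  is:1  ro:2  ex:4  wr:5
I2  is:6  ro:7  ex:14  wr:15  — WAW R5: wait I1 write@5
I3  is:7  ro:16  ex:19  wr:20  — RAW R5: wait I2 write@15
I4  is:21  ro:22  ex:25  wr:26  — struct: MulU busy until I3 writes@20
I5  is:27  ro:28  ex:31  wr:32  — struct: MulU busy until I4 writes@26
I6  is:33  ro:34  ex:37  wr:38  — struct: MulU busy until I5 writes@32
I7  is:34  ro:39  ex:46  wr:47  — RAW R1: wait I6 write@38

I2 = (6, 7, 14, 15)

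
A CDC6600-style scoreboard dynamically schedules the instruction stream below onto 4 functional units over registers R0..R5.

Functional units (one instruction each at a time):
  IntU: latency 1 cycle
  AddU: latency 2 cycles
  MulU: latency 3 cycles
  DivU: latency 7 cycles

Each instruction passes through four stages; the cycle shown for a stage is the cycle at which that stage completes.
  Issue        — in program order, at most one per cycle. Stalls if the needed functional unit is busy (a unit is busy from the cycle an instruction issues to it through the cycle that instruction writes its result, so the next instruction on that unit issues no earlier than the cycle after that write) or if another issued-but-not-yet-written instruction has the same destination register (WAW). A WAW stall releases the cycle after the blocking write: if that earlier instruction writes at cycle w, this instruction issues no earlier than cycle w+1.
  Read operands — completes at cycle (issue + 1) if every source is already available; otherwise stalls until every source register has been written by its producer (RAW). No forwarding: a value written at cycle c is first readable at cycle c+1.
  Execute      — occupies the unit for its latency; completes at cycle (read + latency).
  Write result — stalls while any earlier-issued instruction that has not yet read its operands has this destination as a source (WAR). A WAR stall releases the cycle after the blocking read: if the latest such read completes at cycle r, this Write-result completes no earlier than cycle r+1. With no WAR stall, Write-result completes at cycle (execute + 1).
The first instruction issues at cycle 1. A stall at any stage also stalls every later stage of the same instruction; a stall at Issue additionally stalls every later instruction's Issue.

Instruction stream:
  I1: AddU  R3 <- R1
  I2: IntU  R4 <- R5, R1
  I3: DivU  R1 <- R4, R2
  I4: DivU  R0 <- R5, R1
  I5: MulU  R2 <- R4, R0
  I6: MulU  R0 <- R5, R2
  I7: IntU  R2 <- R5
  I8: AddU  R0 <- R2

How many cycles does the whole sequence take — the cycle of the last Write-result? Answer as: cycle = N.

cycle = 40

I1 -> (1, 2, 4, 5)
I2 -> (2, 3, 4, 5)
I3 -> (3, 6, 13, 14)  // RAW R4: wait I2 write@5
I4 -> (15, 16, 23, 24)  // struct: DivU busy until I3 writes@14
I5 -> (16, 25, 28, 29)  // RAW R0: wait I4 write@24
I6 -> (30, 31, 34, 35)  // struct: MulU busy until I5 writes@29
I7 -> (31, 32, 33, 34)
I8 -> (36, 37, 39, 40)  // WAW R0: wait I6 write@35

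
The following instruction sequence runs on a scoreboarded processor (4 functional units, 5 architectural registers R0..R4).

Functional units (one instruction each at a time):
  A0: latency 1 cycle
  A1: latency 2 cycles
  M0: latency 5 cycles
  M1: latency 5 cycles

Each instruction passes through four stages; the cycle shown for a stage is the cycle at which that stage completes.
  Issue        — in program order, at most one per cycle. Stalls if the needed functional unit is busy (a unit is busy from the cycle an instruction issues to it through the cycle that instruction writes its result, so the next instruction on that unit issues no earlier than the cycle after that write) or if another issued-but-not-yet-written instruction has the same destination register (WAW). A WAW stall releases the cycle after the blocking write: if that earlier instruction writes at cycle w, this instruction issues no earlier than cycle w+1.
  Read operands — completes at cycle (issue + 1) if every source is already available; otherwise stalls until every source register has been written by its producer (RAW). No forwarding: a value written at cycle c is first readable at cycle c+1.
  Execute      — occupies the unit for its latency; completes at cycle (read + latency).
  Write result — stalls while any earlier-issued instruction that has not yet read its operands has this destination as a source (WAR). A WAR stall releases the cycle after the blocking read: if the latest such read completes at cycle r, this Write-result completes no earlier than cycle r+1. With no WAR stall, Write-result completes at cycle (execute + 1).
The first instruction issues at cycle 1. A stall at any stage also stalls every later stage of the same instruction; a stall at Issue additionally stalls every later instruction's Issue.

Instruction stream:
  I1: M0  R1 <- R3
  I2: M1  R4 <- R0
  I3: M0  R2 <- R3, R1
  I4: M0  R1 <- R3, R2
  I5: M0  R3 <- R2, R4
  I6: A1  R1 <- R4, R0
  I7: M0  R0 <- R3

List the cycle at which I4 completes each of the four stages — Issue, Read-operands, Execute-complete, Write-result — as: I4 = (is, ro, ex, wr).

  I1 | 1 | 2 | 7 | 8
  I2 | 2 | 3 | 8 | 9
  I3 | 9 | 10 | 15 | 16   struct: M0 busy until I1 writes@8
  I4 | 17 | 18 | 23 | 24   struct: M0 busy until I3 writes@16
  I5 | 25 | 26 | 31 | 32   struct: M0 busy until I4 writes@24
  I6 | 26 | 27 | 29 | 30
  I7 | 33 | 34 | 39 | 40   struct: M0 busy until I5 writes@32

I4 = (17, 18, 23, 24)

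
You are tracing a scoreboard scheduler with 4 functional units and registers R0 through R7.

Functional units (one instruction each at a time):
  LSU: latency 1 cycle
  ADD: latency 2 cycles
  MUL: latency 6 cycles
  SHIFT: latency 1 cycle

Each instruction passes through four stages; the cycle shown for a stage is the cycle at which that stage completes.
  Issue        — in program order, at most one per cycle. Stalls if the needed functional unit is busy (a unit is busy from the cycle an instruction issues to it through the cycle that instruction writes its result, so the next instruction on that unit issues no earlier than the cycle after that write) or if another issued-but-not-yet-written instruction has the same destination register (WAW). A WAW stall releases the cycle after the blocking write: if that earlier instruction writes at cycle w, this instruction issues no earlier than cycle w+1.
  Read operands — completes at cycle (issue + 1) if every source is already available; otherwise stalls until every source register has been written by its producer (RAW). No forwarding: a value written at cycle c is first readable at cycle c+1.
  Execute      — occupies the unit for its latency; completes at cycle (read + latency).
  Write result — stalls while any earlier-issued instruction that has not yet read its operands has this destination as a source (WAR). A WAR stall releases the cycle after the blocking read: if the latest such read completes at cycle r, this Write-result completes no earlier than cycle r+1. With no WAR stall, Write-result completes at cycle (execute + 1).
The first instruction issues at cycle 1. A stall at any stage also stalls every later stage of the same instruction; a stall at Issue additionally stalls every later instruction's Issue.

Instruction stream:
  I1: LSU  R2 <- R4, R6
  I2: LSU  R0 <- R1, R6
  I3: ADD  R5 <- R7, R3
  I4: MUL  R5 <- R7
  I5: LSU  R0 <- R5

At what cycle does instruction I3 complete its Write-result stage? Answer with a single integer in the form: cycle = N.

cycle = 10

1) issue 1, read 2, done 3, write 4
2) issue 5, read 6, done 7, write 8  <struct: LSU busy until I1 writes@4>
3) issue 6, read 7, done 9, write 10
4) issue 11, read 12, done 18, write 19  <WAW R5: wait I3 write@10>
5) issue 12, read 20, done 21, write 22  <RAW R5: wait I4 write@19>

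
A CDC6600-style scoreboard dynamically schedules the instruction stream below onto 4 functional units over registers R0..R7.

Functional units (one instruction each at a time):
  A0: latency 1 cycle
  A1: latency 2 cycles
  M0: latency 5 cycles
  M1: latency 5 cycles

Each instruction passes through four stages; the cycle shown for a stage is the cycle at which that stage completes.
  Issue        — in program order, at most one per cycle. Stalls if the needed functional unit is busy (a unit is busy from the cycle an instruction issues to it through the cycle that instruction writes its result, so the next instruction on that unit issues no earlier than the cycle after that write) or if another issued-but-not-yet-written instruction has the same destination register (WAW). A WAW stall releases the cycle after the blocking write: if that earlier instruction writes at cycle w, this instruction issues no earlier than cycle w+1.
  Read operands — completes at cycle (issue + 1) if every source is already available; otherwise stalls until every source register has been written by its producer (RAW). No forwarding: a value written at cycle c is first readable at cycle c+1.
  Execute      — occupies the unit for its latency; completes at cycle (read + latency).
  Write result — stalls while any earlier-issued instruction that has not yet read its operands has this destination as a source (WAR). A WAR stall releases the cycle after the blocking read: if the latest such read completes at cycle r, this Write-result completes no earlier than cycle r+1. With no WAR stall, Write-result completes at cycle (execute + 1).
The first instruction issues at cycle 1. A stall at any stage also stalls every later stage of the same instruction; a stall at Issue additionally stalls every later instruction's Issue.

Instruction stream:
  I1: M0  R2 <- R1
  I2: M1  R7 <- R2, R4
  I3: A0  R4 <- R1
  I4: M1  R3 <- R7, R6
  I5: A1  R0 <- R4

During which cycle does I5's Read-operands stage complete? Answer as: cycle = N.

cycle = 18

1) issue 1, read 2, done 7, write 8
2) issue 2, read 9, done 14, write 15  <RAW R2: wait I1 write@8>
3) issue 3, read 4, done 5, write 10  <WAR R4: wait I2 read@9>
4) issue 16, read 17, done 22, write 23  <struct: M1 busy until I2 writes@15>
5) issue 17, read 18, done 20, write 21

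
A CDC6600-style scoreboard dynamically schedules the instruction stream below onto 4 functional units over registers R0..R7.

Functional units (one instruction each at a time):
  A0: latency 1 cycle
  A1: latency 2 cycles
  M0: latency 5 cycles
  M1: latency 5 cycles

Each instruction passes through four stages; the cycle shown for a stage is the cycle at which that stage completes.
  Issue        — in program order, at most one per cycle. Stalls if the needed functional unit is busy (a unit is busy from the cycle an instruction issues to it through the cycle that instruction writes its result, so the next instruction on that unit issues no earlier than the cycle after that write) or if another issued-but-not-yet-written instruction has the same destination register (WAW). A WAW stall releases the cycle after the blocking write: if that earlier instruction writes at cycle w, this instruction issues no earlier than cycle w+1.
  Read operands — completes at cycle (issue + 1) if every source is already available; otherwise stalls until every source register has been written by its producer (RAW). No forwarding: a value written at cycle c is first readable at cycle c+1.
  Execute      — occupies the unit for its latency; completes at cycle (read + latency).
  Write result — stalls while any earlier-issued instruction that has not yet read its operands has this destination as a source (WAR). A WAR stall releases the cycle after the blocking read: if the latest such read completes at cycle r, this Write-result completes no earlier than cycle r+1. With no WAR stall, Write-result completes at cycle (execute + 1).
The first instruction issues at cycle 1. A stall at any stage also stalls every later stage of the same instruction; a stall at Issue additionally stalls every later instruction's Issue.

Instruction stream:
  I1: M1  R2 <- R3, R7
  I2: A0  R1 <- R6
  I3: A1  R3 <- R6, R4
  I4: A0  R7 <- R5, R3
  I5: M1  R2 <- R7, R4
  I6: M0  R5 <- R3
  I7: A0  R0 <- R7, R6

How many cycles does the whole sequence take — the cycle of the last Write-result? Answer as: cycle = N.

I1  is:1  ro:2  ex:7  wr:8
I2  is:2  ro:3  ex:4  wr:5
I3  is:3  ro:4  ex:6  wr:7
I4  is:6  ro:8  ex:9  wr:10  — struct: A0 busy until I2 writes@5, RAW R3: wait I3 write@7
I5  is:9  ro:11  ex:16  wr:17  — struct: M1 busy until I1 writes@8, RAW R7: wait I4 write@10
I6  is:10  ro:11  ex:16  wr:17
I7  is:11  ro:12  ex:13  wr:14

cycle = 17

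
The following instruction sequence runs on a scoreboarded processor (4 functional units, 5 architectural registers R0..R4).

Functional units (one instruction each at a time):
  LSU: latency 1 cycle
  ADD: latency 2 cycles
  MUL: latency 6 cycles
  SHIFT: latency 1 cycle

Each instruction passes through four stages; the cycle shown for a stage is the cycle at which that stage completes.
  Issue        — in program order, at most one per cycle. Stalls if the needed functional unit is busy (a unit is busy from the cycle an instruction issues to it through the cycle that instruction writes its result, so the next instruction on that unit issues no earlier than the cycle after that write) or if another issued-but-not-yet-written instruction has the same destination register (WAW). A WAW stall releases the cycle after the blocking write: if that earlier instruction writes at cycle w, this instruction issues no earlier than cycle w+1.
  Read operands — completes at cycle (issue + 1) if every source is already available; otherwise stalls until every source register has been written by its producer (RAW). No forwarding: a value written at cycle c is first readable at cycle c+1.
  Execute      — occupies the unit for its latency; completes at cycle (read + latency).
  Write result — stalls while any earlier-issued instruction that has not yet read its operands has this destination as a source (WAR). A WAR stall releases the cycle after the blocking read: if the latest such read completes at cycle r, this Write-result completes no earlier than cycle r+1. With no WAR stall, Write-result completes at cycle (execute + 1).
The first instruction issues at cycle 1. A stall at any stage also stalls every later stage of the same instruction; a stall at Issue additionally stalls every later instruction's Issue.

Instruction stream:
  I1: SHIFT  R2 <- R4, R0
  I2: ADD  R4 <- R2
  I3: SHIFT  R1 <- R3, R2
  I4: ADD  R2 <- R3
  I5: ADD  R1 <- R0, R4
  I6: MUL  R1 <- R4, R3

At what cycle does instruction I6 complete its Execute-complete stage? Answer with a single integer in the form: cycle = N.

cycle = 26

I1  is:1  ro:2  ex:3  wr:4
I2  is:2  ro:5  ex:7  wr:8  — RAW R2: wait I1 write@4
I3  is:5  ro:6  ex:7  wr:8  — struct: SHIFT busy until I1 writes@4
I4  is:9  ro:10  ex:12  wr:13  — struct: ADD busy until I2 writes@8
I5  is:14  ro:15  ex:17  wr:18  — struct: ADD busy until I4 writes@13
I6  is:19  ro:20  ex:26  wr:27  — WAW R1: wait I5 write@18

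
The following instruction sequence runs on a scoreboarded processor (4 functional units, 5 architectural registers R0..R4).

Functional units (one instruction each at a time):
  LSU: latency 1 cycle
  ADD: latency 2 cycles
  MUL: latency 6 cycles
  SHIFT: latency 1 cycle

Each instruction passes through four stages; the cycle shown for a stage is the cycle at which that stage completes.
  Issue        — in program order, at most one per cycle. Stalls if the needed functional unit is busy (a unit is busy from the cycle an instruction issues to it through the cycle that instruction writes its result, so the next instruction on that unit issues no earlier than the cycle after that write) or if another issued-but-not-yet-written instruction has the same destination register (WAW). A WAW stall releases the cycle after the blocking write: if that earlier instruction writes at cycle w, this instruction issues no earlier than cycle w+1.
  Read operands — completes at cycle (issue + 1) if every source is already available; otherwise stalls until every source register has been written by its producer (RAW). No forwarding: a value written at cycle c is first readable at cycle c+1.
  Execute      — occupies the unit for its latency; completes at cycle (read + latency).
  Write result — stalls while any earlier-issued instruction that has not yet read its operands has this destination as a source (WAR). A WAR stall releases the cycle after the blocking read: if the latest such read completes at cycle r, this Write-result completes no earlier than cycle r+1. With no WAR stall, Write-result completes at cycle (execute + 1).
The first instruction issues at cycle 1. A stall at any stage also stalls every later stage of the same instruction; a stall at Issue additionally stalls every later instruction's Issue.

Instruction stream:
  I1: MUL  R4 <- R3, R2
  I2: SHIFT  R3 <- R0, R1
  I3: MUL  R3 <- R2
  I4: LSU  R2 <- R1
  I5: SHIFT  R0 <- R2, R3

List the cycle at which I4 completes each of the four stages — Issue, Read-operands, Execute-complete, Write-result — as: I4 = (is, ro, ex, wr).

I4 = (11, 12, 13, 14)

1) issue 1, read 2, done 8, write 9
2) issue 2, read 3, done 4, write 5
3) issue 10, read 11, done 17, write 18  <struct: MUL busy until I1 writes@9>
4) issue 11, read 12, done 13, write 14
5) issue 12, read 19, done 20, write 21  <RAW R3: wait I3 write@18>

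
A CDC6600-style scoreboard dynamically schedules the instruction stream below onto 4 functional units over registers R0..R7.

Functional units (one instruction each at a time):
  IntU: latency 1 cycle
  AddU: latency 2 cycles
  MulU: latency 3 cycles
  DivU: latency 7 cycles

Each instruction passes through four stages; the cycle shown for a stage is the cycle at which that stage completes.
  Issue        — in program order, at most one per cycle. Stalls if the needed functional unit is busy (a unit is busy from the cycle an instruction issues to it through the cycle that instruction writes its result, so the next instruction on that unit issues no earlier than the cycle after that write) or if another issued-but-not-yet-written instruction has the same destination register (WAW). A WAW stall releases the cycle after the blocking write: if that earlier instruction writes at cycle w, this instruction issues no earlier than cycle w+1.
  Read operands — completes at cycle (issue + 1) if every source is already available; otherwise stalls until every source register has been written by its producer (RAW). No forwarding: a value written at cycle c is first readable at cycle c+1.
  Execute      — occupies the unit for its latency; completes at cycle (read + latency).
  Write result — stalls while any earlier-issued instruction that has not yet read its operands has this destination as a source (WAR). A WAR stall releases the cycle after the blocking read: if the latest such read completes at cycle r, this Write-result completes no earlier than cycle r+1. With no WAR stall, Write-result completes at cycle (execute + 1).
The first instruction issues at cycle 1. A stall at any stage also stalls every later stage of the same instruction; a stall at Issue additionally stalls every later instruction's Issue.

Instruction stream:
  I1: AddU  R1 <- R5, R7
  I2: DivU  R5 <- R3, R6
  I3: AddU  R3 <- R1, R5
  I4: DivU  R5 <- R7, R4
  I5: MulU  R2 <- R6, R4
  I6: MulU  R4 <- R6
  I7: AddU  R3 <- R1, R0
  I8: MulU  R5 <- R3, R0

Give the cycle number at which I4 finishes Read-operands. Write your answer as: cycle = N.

cycle = 13

I1 -> (1, 2, 4, 5)
I2 -> (2, 3, 10, 11)
I3 -> (6, 12, 14, 15)  // struct: AddU busy until I1 writes@5, RAW R5: wait I2 write@11
I4 -> (12, 13, 20, 21)  // struct: DivU busy until I2 writes@11
I5 -> (13, 14, 17, 18)
I6 -> (19, 20, 23, 24)  // struct: MulU busy until I5 writes@18
I7 -> (20, 21, 23, 24)
I8 -> (25, 26, 29, 30)  // struct: MulU busy until I6 writes@24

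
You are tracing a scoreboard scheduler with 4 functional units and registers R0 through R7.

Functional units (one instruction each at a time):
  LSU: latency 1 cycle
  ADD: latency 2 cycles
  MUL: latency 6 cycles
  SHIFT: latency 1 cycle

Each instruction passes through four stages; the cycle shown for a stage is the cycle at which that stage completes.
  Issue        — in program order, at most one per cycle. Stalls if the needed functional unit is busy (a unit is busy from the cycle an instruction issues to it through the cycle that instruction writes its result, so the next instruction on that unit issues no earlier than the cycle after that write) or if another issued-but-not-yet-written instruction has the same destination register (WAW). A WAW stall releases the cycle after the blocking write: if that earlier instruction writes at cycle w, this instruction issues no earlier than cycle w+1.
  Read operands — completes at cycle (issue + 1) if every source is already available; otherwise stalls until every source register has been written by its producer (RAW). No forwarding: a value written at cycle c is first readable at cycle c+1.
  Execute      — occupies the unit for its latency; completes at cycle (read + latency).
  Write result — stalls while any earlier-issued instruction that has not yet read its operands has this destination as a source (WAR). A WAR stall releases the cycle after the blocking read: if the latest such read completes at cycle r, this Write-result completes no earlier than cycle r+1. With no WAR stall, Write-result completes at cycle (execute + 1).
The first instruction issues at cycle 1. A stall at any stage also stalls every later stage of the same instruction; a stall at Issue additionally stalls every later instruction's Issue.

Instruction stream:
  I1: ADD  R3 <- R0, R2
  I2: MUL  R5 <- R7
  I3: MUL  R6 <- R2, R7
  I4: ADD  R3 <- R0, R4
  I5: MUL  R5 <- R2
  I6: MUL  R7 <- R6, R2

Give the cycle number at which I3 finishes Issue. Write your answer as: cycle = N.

  I1 | 1 | 2 | 4 | 5
  I2 | 2 | 3 | 9 | 10
  I3 | 11 | 12 | 18 | 19   struct: MUL busy until I2 writes@10
  I4 | 12 | 13 | 15 | 16
  I5 | 20 | 21 | 27 | 28   struct: MUL busy until I3 writes@19
  I6 | 29 | 30 | 36 | 37   struct: MUL busy until I5 writes@28

cycle = 11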